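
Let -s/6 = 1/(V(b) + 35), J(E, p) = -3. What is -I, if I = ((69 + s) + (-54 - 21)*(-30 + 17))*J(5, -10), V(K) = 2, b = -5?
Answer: 115866/37 ≈ 3131.5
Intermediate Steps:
s = -6/37 (s = -6/(2 + 35) = -6/37 ≈ -0.16216)
I = -115866/37 (I = ((69 - 6/37) + (-54 - 21)*(-30 + 17))*(-3) = (2547/37 - 75*(-13))*(-3) = (2547/37 + 975)*(-3) = (38622/37)*(-3) = -115866/37 ≈ -3131.5)
-I = -1*(-115866/37) = 115866/37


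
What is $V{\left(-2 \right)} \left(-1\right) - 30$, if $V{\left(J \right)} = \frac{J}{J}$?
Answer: $-31$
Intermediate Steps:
$V{\left(J \right)} = 1$
$V{\left(-2 \right)} \left(-1\right) - 30 = 1 \left(-1\right) - 30 = -1 - 30 = -31$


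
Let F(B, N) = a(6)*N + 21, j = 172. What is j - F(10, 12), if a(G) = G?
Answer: 79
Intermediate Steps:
F(B, N) = 21 + 6*N (F(B, N) = 6*N + 21 = 21 + 6*N)
j - F(10, 12) = 172 - (21 + 6*12) = 172 - (21 + 72) = 172 - 1*93 = 172 - 93 = 79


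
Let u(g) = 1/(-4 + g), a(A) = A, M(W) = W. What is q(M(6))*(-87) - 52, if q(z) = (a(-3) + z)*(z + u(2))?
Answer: -2975/2 ≈ -1487.5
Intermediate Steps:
q(z) = (-3 + z)*(-1/2 + z) (q(z) = (-3 + z)*(z + 1/(-4 + 2)) = (-3 + z)*(z + 1/(-2)) = (-3 + z)*(z - 1/2) = (-3 + z)*(-1/2 + z))
q(M(6))*(-87) - 52 = (3/2 + 6**2 - 7/2*6)*(-87) - 52 = (3/2 + 36 - 21)*(-87) - 52 = (33/2)*(-87) - 52 = -2871/2 - 52 = -2975/2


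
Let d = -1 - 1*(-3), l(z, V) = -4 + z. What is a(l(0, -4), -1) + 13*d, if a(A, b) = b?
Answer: 25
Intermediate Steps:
d = 2 (d = -1 + 3 = 2)
a(l(0, -4), -1) + 13*d = -1 + 13*2 = -1 + 26 = 25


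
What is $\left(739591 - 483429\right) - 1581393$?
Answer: $-1325231$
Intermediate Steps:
$\left(739591 - 483429\right) - 1581393 = 256162 - 1581393 = -1325231$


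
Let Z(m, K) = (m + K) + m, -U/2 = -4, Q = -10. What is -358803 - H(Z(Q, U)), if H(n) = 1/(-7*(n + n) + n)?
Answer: -55973269/156 ≈ -3.5880e+5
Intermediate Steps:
U = 8 (U = -2*(-4) = 8)
Z(m, K) = K + 2*m (Z(m, K) = (K + m) + m = K + 2*m)
H(n) = -1/(13*n) (H(n) = 1/(-14*n + n) = 1/(-13*n) = -1/(13*n))
-358803 - H(Z(Q, U)) = -358803 - (-1)/(13*(8 + 2*(-10))) = -358803 - (-1)/(13*(8 - 20)) = -358803 - (-1)/(13*(-12)) = -358803 - (-1)*(-1)/(13*12) = -358803 - 1*1/156 = -358803 - 1/156 = -55973269/156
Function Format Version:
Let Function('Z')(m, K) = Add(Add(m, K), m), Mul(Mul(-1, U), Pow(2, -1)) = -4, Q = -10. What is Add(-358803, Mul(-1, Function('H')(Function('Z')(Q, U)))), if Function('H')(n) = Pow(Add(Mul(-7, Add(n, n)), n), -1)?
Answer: Rational(-55973269, 156) ≈ -3.5880e+5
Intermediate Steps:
U = 8 (U = Mul(-2, -4) = 8)
Function('Z')(m, K) = Add(K, Mul(2, m)) (Function('Z')(m, K) = Add(Add(K, m), m) = Add(K, Mul(2, m)))
Function('H')(n) = Mul(Rational(-1, 13), Pow(n, -1)) (Function('H')(n) = Pow(Add(Mul(-7, Mul(2, n)), n), -1) = Pow(Add(Mul(-14, n), n), -1) = Pow(Mul(-13, n), -1) = Mul(Rational(-1, 13), Pow(n, -1)))
Add(-358803, Mul(-1, Function('H')(Function('Z')(Q, U)))) = Add(-358803, Mul(-1, Mul(Rational(-1, 13), Pow(Add(8, Mul(2, -10)), -1)))) = Add(-358803, Mul(-1, Mul(Rational(-1, 13), Pow(Add(8, -20), -1)))) = Add(-358803, Mul(-1, Mul(Rational(-1, 13), Pow(-12, -1)))) = Add(-358803, Mul(-1, Mul(Rational(-1, 13), Rational(-1, 12)))) = Add(-358803, Mul(-1, Rational(1, 156))) = Add(-358803, Rational(-1, 156)) = Rational(-55973269, 156)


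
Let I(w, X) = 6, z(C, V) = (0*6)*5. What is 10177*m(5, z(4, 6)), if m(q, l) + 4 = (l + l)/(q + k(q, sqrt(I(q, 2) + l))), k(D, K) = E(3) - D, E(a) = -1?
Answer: -40708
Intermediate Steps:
z(C, V) = 0 (z(C, V) = 0*5 = 0)
k(D, K) = -1 - D
m(q, l) = -4 - 2*l (m(q, l) = -4 + (l + l)/(q + (-1 - q)) = -4 + (2*l)/(-1) = -4 + (2*l)*(-1) = -4 - 2*l)
10177*m(5, z(4, 6)) = 10177*(-4 - 2*0) = 10177*(-4 + 0) = 10177*(-4) = -40708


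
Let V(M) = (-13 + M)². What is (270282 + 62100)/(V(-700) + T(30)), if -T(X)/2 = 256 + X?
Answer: 332382/507797 ≈ 0.65456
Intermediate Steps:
T(X) = -512 - 2*X (T(X) = -2*(256 + X) = -512 - 2*X)
(270282 + 62100)/(V(-700) + T(30)) = (270282 + 62100)/((-13 - 700)² + (-512 - 2*30)) = 332382/((-713)² + (-512 - 60)) = 332382/(508369 - 572) = 332382/507797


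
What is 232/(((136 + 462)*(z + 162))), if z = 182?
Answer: 29/25714 ≈ 0.0011278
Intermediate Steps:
232/(((136 + 462)*(z + 162))) = 232/(((136 + 462)*(182 + 162))) = 232/((598*344)) = 232/205712 = 232*(1/205712) = 29/25714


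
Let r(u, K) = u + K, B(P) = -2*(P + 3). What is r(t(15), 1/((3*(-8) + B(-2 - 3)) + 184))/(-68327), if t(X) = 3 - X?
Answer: 281/1600804 ≈ 0.00017554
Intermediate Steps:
B(P) = -6 - 2*P (B(P) = -2*(3 + P) = -6 - 2*P)
r(u, K) = K + u
r(t(15), 1/((3*(-8) + B(-2 - 3)) + 184))/(-68327) = (1/((3*(-8) + (-6 - 2*(-2 - 3))) + 184) + (3 - 1*15))/(-68327) = (1/((-24 + (-6 - 2*(-5))) + 184) + (3 - 15))*(-1/68327) = (1/((-24 + (-6 + 10)) + 184) - 12)*(-1/68327) = (1/((-24 + 4) + 184) - 12)*(-1/68327) = (1/(-20 + 184) - 12)*(-1/68327) = (1/164 - 12)*(-1/68327) = -1967/164*(-1/68327) = 281/1600804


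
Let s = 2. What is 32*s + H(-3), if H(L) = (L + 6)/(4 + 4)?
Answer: 515/8 ≈ 64.375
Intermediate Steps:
H(L) = 3/4 + L/8 (H(L) = (6 + L)/8 = (6 + L)*(1/8) = 3/4 + L/8)
32*s + H(-3) = 32*2 + (3/4 + (1/8)*(-3)) = 64 + (3/4 - 3/8) = 64 + 3/8 = 515/8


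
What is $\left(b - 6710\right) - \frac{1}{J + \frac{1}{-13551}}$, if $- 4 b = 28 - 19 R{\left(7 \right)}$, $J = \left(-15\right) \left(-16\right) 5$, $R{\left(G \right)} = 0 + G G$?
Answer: $- \frac{421766772667}{65044796} \approx -6484.3$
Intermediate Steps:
$R{\left(G \right)} = G^{2}$ ($R{\left(G \right)} = 0 + G^{2} = G^{2}$)
$J = 1200$ ($J = 240 \cdot 5 = 1200$)
$b = \frac{903}{4}$ ($b = - \frac{28 - 19 \cdot 7^{2}}{4} = - \frac{28 - 931}{4} = \left(- \frac{1}{4}\right) \left(-903\right) = \frac{903}{4} \approx 225.75$)
$\left(b - 6710\right) - \frac{1}{J + \frac{1}{-13551}} = \left(\frac{903}{4} - 6710\right) - \frac{1}{1200 + \frac{1}{-13551}} = - \frac{25937}{4} - \frac{1}{1200 - \frac{1}{13551}} = - \frac{25937}{4} - \frac{1}{\frac{16261199}{13551}} = - \frac{25937}{4} - \frac{13551}{16261199} = - \frac{421766772667}{65044796}$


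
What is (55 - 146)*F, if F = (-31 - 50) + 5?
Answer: 6916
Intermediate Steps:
F = -76 (F = -81 + 5 = -76)
(55 - 146)*F = (55 - 146)*(-76) = -91*(-76) = 6916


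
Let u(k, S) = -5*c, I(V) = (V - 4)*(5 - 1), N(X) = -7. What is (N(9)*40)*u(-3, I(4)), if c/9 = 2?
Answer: 25200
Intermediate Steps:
I(V) = -16 + 4*V (I(V) = (-4 + V)*4 = -16 + 4*V)
c = 18 (c = 9*2 = 18)
u(k, S) = -90 (u(k, S) = -5*18 = -90)
(N(9)*40)*u(-3, I(4)) = -7*40*(-90) = -280*(-90) = 25200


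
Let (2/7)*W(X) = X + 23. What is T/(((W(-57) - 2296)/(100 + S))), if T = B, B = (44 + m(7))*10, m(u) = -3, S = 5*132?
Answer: -62320/483 ≈ -129.03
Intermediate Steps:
W(X) = 161/2 + 7*X/2 (W(X) = 7*(X + 23)/2 = 7*(23 + X)/2 = 161/2 + 7*X/2)
S = 660
B = 410 (B = (44 - 3)*10 = 41*10 = 410)
T = 410
T/(((W(-57) - 2296)/(100 + S))) = 410/((((161/2 + (7/2)*(-57)) - 2296)/(100 + 660))) = 410/((((161/2 - 399/2) - 2296)/760)) = 410/(((-119 - 2296)*(1/760))) = 410/((-2415*1/760)) = 410/(-483/152) = 410*(-152/483) = -62320/483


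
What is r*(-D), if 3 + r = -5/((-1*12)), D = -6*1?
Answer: -31/2 ≈ -15.500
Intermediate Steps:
D = -6
r = -31/12 (r = -3 - 5/((-1*12)) = -3 - 5/(-12) = -3 - 5*(-1/12) = -3 + 5/12 = -31/12 ≈ -2.5833)
r*(-D) = -(-31)*(-6)/12 = -31/12*6 = -31/2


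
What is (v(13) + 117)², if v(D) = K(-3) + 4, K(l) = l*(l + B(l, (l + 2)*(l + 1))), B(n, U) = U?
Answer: 15376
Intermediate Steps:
K(l) = l*(l + (1 + l)*(2 + l)) (K(l) = l*(l + (l + 2)*(l + 1)) = l*(l + (2 + l)*(1 + l)) = l*(l + (1 + l)*(2 + l)))
v(D) = 7 (v(D) = -3*(2 + (-3)² + 4*(-3)) + 4 = -3*(2 + 9 - 12) + 4 = -3*(-1) + 4 = 3 + 4 = 7)
(v(13) + 117)² = (7 + 117)² = 124² = 15376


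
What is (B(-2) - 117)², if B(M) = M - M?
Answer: 13689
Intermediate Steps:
B(M) = 0
(B(-2) - 117)² = (0 - 117)² = (-117)² = 13689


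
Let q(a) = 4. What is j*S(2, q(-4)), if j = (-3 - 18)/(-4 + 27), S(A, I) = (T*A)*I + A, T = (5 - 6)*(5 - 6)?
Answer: -210/23 ≈ -9.1304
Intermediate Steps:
T = 1 (T = -1*(-1) = 1)
S(A, I) = A + A*I (S(A, I) = (1*A)*I + A = A*I + A = A + A*I)
j = -21/23 ≈ -0.91304
j*S(2, q(-4)) = -42*(1 + 4)/23 = -42*5/23 = -21/23*10 = -210/23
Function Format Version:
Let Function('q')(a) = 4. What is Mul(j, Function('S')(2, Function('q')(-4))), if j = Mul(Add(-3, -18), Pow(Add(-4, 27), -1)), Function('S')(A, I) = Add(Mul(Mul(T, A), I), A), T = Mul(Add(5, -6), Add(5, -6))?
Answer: Rational(-210, 23) ≈ -9.1304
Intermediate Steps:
T = 1 (T = Mul(-1, -1) = 1)
Function('S')(A, I) = Add(A, Mul(A, I)) (Function('S')(A, I) = Add(Mul(Mul(1, A), I), A) = Add(Mul(A, I), A) = Add(A, Mul(A, I)))
j = Rational(-21, 23) (j = Mul(-21, Pow(23, -1)) = Mul(-21, Rational(1, 23)) = Rational(-21, 23) ≈ -0.91304)
Mul(j, Function('S')(2, Function('q')(-4))) = Mul(Rational(-21, 23), Mul(2, Add(1, 4))) = Mul(Rational(-21, 23), Mul(2, 5)) = Mul(Rational(-21, 23), 10) = Rational(-210, 23)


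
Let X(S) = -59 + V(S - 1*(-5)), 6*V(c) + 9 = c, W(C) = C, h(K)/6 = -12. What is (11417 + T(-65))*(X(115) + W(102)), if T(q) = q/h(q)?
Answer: 33705649/48 ≈ 7.0220e+5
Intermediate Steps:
h(K) = -72 (h(K) = 6*(-12) = -72)
V(c) = -3/2 + c/6
X(S) = -179/3 + S/6 (X(S) = -59 + (-3/2 + (S - 1*(-5))/6) = -59 + (-3/2 + (S + 5)/6) = -59 + (-3/2 + (5 + S)/6) = -59 + (-3/2 + (⅚ + S/6)) = -59 + (-⅔ + S/6) = -179/3 + S/6)
T(q) = -q/72 (T(q) = q/(-72) = q*(-1/72) = -q/72)
(11417 + T(-65))*(X(115) + W(102)) = (11417 - 1/72*(-65))*((-179/3 + (⅙)*115) + 102) = (11417 + 65/72)*((-179/3 + 115/6) + 102) = 822089*(-81/2 + 102)/72 = (822089/72)*(123/2) = 33705649/48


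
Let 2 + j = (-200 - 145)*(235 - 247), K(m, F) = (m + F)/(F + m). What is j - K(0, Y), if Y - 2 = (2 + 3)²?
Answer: 4137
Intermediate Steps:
Y = 27 (Y = 2 + (2 + 3)² = 2 + 5² = 2 + 25 = 27)
K(m, F) = 1 (K(m, F) = (F + m)/(F + m) = 1)
j = 4138 (j = -2 + (-200 - 145)*(235 - 247) = -2 - 345*(-12) = -2 + 4140 = 4138)
j - K(0, Y) = 4138 - 1*1 = 4138 - 1 = 4137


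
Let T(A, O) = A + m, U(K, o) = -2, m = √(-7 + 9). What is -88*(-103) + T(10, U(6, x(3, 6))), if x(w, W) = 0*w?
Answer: 9074 + √2 ≈ 9075.4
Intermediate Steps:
m = √2 ≈ 1.4142
x(w, W) = 0
T(A, O) = A + √2
-88*(-103) + T(10, U(6, x(3, 6))) = -88*(-103) + (10 + √2) = 9064 + (10 + √2) = 9074 + √2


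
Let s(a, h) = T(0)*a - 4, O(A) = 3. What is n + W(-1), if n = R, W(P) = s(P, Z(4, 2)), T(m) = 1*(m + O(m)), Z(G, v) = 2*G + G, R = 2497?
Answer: 2490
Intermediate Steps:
Z(G, v) = 3*G
T(m) = 3 + m (T(m) = 1*(m + 3) = 1*(3 + m) = 3 + m)
s(a, h) = -4 + 3*a (s(a, h) = (3 + 0)*a - 4 = 3*a - 4 = -4 + 3*a)
W(P) = -4 + 3*P
n = 2497
n + W(-1) = 2497 + (-4 + 3*(-1)) = 2497 + (-4 - 3) = 2497 - 7 = 2490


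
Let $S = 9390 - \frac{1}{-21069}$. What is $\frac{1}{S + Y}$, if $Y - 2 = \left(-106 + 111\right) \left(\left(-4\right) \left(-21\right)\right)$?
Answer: $\frac{21069}{206729029} \approx 0.00010192$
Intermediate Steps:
$Y = 422$ ($Y = 2 + \left(-106 + 111\right) \left(\left(-4\right) \left(-21\right)\right) = 2 + 5 \cdot 84 = 2 + 420 = 422$)
$S = \frac{197837911}{21069}$ ($S = 9390 - - \frac{1}{21069} = 9390 + \frac{1}{21069} = \frac{197837911}{21069} \approx 9390.0$)
$\frac{1}{S + Y} = \frac{1}{\frac{197837911}{21069} + 422} = \frac{1}{\frac{206729029}{21069}} = \frac{21069}{206729029}$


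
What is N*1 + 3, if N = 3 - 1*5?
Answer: 1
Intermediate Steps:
N = -2 (N = 3 - 5 = -2)
N*1 + 3 = -2*1 + 3 = -2 + 3 = 1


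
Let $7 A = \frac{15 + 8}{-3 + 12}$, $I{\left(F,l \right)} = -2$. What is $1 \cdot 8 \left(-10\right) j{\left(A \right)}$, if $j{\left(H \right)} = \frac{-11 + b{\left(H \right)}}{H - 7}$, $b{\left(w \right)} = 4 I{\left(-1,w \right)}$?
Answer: $- \frac{2520}{11} \approx -229.09$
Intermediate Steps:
$A = \frac{23}{63}$ ($A = \frac{\left(15 + 8\right) \frac{1}{-3 + 12}}{7} = \frac{23 \cdot \frac{1}{9}}{7} = \frac{1}{7} \cdot \frac{23}{9} = \frac{23}{63} \approx 0.36508$)
$b{\left(w \right)} = -8$ ($b{\left(w \right)} = 4 \left(-2\right) = -8$)
$j{\left(H \right)} = - \frac{19}{-7 + H}$ ($j{\left(H \right)} = \frac{-11 - 8}{H - 7} = - \frac{19}{-7 + H}$)
$1 \cdot 8 \left(-10\right) j{\left(A \right)} = 1 \cdot 8 \left(-10\right) \left(- \frac{19}{-7 + \frac{23}{63}}\right) = 8 \left(-10\right) \left(- \frac{19}{- \frac{418}{63}}\right) = - 80 \left(\left(-19\right) \left(- \frac{63}{418}\right)\right) = \left(-80\right) \frac{63}{22} = - \frac{2520}{11}$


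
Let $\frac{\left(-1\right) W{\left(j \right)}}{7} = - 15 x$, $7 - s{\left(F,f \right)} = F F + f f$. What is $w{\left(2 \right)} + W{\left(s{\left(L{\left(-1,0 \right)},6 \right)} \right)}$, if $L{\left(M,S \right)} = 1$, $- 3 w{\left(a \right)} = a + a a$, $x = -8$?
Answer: $-842$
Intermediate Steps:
$w{\left(a \right)} = - \frac{a}{3} - \frac{a^{2}}{3}$ ($w{\left(a \right)} = - \frac{a + a a}{3} = - \frac{a + a^{2}}{3} = - \frac{a}{3} - \frac{a^{2}}{3}$)
$s{\left(F,f \right)} = 7 - F^{2} - f^{2}$ ($s{\left(F,f \right)} = 7 - \left(F F + f f\right) = 7 - \left(F^{2} + f^{2}\right) = 7 - F^{2} - f^{2}$)
$W{\left(j \right)} = -840$ ($W{\left(j \right)} = - 7 \left(\left(-15\right) \left(-8\right)\right) = \left(-7\right) 120 = -840$)
$w{\left(2 \right)} + W{\left(s{\left(L{\left(-1,0 \right)},6 \right)} \right)} = \left(- \frac{1}{3}\right) 2 \left(1 + 2\right) - 840 = \left(- \frac{1}{3}\right) 2 \cdot 3 - 840 = -2 - 840 = -842$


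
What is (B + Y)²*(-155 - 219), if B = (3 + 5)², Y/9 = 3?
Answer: -3097094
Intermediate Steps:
Y = 27 (Y = 9*3 = 27)
B = 64 (B = 8² = 64)
(B + Y)²*(-155 - 219) = (64 + 27)²*(-155 - 219) = 91²*(-374) = 8281*(-374) = -3097094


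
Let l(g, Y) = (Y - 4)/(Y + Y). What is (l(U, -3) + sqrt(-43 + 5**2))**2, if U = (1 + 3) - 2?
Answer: -599/36 + 7*I*sqrt(2) ≈ -16.639 + 9.8995*I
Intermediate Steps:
U = 2 (U = 4 - 2 = 2)
l(g, Y) = (-4 + Y)/(2*Y) (l(g, Y) = (-4 + Y)/((2*Y)) = (-4 + Y)*(1/(2*Y)) = (-4 + Y)/(2*Y))
(l(U, -3) + sqrt(-43 + 5**2))**2 = ((1/2)*(-4 - 3)/(-3) + sqrt(-43 + 5**2))**2 = ((1/2)*(-1/3)*(-7) + sqrt(-43 + 25))**2 = (7/6 + sqrt(-18))**2 = (7/6 + 3*I*sqrt(2))**2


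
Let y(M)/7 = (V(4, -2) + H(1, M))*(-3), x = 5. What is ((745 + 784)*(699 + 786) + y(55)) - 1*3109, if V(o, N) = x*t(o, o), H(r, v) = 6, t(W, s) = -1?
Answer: 2267435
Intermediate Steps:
V(o, N) = -5 (V(o, N) = 5*(-1) = -5)
y(M) = -21 (y(M) = 7*((-5 + 6)*(-3)) = 7*(1*(-3)) = 7*(-3) = -21)
((745 + 784)*(699 + 786) + y(55)) - 1*3109 = ((745 + 784)*(699 + 786) - 21) - 1*3109 = (1529*1485 - 21) - 3109 = (2270565 - 21) - 3109 = 2270544 - 3109 = 2267435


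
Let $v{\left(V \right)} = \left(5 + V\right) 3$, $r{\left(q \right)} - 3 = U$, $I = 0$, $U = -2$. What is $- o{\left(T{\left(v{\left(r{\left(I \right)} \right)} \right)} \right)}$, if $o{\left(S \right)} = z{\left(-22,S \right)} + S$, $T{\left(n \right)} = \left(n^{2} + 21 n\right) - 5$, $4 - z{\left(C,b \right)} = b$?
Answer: $-4$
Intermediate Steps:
$z{\left(C,b \right)} = 4 - b$
$r{\left(q \right)} = 1$ ($r{\left(q \right)} = 3 - 2 = 1$)
$v{\left(V \right)} = 15 + 3 V$
$T{\left(n \right)} = -5 + n^{2} + 21 n$
$o{\left(S \right)} = 4$ ($o{\left(S \right)} = \left(4 - S\right) + S = 4$)
$- o{\left(T{\left(v{\left(r{\left(I \right)} \right)} \right)} \right)} = \left(-1\right) 4 = -4$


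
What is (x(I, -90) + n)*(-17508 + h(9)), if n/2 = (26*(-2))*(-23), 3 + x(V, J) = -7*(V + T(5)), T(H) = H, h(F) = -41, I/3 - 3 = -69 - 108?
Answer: -105434392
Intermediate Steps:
I = -522 (I = 9 + 3*(-69 - 108) = 9 + 3*(-177) = 9 - 531 = -522)
x(V, J) = -38 - 7*V (x(V, J) = -3 - 7*(V + 5) = -3 - 7*(5 + V) = -3 + (-35 - 7*V) = -38 - 7*V)
n = 2392 (n = 2*((26*(-2))*(-23)) = 2*(-52*(-23)) = 2*1196 = 2392)
(x(I, -90) + n)*(-17508 + h(9)) = ((-38 - 7*(-522)) + 2392)*(-17508 - 41) = ((-38 + 3654) + 2392)*(-17549) = (3616 + 2392)*(-17549) = 6008*(-17549) = -105434392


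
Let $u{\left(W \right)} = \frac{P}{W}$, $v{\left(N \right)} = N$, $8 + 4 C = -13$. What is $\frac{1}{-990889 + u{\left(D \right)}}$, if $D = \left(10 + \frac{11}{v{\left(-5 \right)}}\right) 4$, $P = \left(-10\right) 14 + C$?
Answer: $- \frac{624}{618317641} \approx -1.0092 \cdot 10^{-6}$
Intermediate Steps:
$C = - \frac{21}{4}$ ($C = -2 + \frac{1}{4} \left(-13\right) = -2 - \frac{13}{4} = - \frac{21}{4} \approx -5.25$)
$P = - \frac{581}{4}$ ($P = \left(-10\right) 14 - \frac{21}{4} = -140 - \frac{21}{4} = - \frac{581}{4} \approx -145.25$)
$D = \frac{156}{5}$ ($D = \left(10 + \frac{11}{-5}\right) 4 = \left(10 + 11 \left(- \frac{1}{5}\right)\right) 4 = \left(10 - \frac{11}{5}\right) 4 = \frac{39}{5} \cdot 4 = \frac{156}{5} \approx 31.2$)
$u{\left(W \right)} = - \frac{581}{4 W}$
$\frac{1}{-990889 + u{\left(D \right)}} = \frac{1}{-990889 - \frac{581}{4 \cdot \frac{156}{5}}} = \frac{1}{-990889 - \frac{2905}{624}} = \frac{1}{- \frac{618317641}{624}} = - \frac{624}{618317641}$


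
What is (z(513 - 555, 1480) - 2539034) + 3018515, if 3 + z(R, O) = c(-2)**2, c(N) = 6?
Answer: 479514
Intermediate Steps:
z(R, O) = 33 (z(R, O) = -3 + 6**2 = -3 + 36 = 33)
(z(513 - 555, 1480) - 2539034) + 3018515 = (33 - 2539034) + 3018515 = -2539001 + 3018515 = 479514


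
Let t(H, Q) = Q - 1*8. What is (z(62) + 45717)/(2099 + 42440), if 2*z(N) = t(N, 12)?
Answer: 45719/44539 ≈ 1.0265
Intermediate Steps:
t(H, Q) = -8 + Q (t(H, Q) = Q - 8 = -8 + Q)
z(N) = 2 (z(N) = (-8 + 12)/2 = (1/2)*4 = 2)
(z(62) + 45717)/(2099 + 42440) = (2 + 45717)/(2099 + 42440) = 45719/44539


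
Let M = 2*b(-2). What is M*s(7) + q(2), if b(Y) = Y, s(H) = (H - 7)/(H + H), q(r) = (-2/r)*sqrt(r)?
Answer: -sqrt(2) ≈ -1.4142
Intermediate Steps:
q(r) = -2/sqrt(r)
s(H) = (-7 + H)/(2*H) (s(H) = (-7 + H)/((2*H)) = (-7 + H)*(1/(2*H)) = (-7 + H)/(2*H))
M = -4 (M = 2*(-2) = -4)
M*s(7) + q(2) = -2*(-7 + 7)/7 - sqrt(2) = -2*0/7 - sqrt(2) = -4*0 - sqrt(2) = 0 - sqrt(2) = -sqrt(2)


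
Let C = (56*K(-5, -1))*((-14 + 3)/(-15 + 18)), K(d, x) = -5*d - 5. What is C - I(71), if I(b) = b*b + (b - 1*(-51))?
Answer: -27809/3 ≈ -9269.7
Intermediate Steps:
I(b) = 51 + b + b² (I(b) = b² + (b + 51) = b² + (51 + b) = 51 + b + b²)
K(d, x) = -5 - 5*d
C = -12320/3 (C = (56*(-5 - 5*(-5)))*((-14 + 3)/(-15 + 18)) = (56*(-5 + 25))*(-11/3) = (56*20)*(-11*⅓) = 1120*(-11/3) = -12320/3 ≈ -4106.7)
C - I(71) = -12320/3 - (51 + 71 + 71²) = -12320/3 - (51 + 71 + 5041) = -12320/3 - 1*5163 = -12320/3 - 5163 = -27809/3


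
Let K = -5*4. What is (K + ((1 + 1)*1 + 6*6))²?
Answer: 324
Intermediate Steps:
K = -20
(K + ((1 + 1)*1 + 6*6))² = (-20 + ((1 + 1)*1 + 6*6))² = (-20 + (2*1 + 36))² = (-20 + (2 + 36))² = (-20 + 38)² = 18² = 324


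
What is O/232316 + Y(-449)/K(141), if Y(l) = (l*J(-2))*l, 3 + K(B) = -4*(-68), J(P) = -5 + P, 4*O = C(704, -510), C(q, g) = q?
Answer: -81961479517/15623251 ≈ -5246.1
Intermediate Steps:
O = 176 (O = (¼)*704 = 176)
K(B) = 269 (K(B) = -3 - 4*(-68) = -3 + 272 = 269)
Y(l) = -7*l² (Y(l) = (l*(-5 - 2))*l = (l*(-7))*l = (-7*l)*l = -7*l²)
O/232316 + Y(-449)/K(141) = 176/232316 - 7*(-449)²/269 = 176*(1/232316) - 7*201601*(1/269) = 44/58079 - 1411207*1/269 = 44/58079 - 1411207/269 = -81961479517/15623251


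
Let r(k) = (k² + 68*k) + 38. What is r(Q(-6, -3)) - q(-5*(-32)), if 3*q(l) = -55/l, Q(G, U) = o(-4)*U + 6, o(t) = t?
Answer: 152267/96 ≈ 1586.1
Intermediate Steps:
Q(G, U) = 6 - 4*U (Q(G, U) = -4*U + 6 = 6 - 4*U)
q(l) = -55/(3*l) (q(l) = (-55/l)/3 = -55/(3*l))
r(k) = 38 + k² + 68*k
r(Q(-6, -3)) - q(-5*(-32)) = (38 + (6 - 4*(-3))² + 68*(6 - 4*(-3))) - (-55)/(3*((-5*(-32)))) = (38 + (6 + 12)² + 68*(6 + 12)) - (-55)/(3*160) = (38 + 18² + 68*18) - (-55)/(3*160) = (38 + 324 + 1224) - 1*(-11/96) = 1586 + 11/96 = 152267/96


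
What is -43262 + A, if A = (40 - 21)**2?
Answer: -42901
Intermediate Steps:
A = 361 (A = 19**2 = 361)
-43262 + A = -43262 + 361 = -42901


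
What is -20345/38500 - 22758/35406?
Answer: -7602467/6491100 ≈ -1.1712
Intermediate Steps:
-20345/38500 - 22758/35406 = -20345*1/38500 - 22758*1/35406 = -4069/7700 - 3793/5901 = -7602467/6491100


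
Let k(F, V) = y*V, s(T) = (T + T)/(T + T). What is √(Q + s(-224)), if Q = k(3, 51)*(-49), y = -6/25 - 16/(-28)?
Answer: I*√20681/5 ≈ 28.762*I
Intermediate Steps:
s(T) = 1 (s(T) = (2*T)/((2*T)) = (2*T)*(1/(2*T)) = 1)
y = 58/175 (y = -6*1/25 - 16*(-1/28) = -6/25 + 4/7 = 58/175 ≈ 0.33143)
k(F, V) = 58*V/175
Q = -20706/25 (Q = ((58/175)*51)*(-49) = (2958/175)*(-49) = -20706/25 ≈ -828.24)
√(Q + s(-224)) = √(-20706/25 + 1) = √(-20681/25) = I*√20681/5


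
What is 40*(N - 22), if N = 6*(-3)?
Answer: -1600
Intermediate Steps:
N = -18
40*(N - 22) = 40*(-18 - 22) = 40*(-40) = -1600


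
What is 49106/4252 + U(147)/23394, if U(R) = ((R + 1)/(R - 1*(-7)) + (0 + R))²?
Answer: 920382787988/73720658319 ≈ 12.485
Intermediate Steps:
U(R) = (R + (1 + R)/(7 + R))² (U(R) = ((1 + R)/(R + 7) + R)² = ((1 + R)/(7 + R) + R)² = (R + (1 + R)/(7 + R))²)
49106/4252 + U(147)/23394 = 49106/4252 + ((1 + 147² + 8*147)²/(7 + 147)²)/23394 = 49106*(1/4252) + ((1 + 21609 + 1176)²/154²)*(1/23394) = 24553/2126 + ((1/23716)*22786²)*(1/23394) = 24553/2126 + ((1/23716)*519201796)*(1/23394) = 24553/2126 + (129800449/5929)*(1/23394) = 24553/2126 + 129800449/138703026 = 920382787988/73720658319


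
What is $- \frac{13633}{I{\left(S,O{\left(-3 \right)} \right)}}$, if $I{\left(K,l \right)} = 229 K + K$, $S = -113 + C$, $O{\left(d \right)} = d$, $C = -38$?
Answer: $\frac{13633}{34730} \approx 0.39254$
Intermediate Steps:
$S = -151$ ($S = -113 - 38 = -151$)
$I{\left(K,l \right)} = 230 K$
$- \frac{13633}{I{\left(S,O{\left(-3 \right)} \right)}} = - \frac{13633}{230 \left(-151\right)} = - \frac{13633}{-34730} = \left(-13633\right) \left(- \frac{1}{34730}\right) = \frac{13633}{34730}$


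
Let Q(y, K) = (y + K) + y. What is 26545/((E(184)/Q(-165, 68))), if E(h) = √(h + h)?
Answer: -3477395*√23/46 ≈ -3.6254e+5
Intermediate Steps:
E(h) = √2*√h (E(h) = √(2*h) = √2*√h)
Q(y, K) = K + 2*y (Q(y, K) = (K + y) + y = K + 2*y)
26545/((E(184)/Q(-165, 68))) = 26545/(((√2*√184)/(68 + 2*(-165)))) = 26545/(((√2*(2*√46))/(68 - 330))) = 26545/(((4*√23)/(-262))) = 26545/(((4*√23)*(-1/262))) = 26545/((-2*√23/131)) = 26545*(-131*√23/46) = -3477395*√23/46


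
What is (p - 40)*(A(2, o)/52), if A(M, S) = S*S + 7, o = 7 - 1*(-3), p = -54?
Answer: -5029/26 ≈ -193.42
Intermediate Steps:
o = 10 (o = 7 + 3 = 10)
A(M, S) = 7 + S² (A(M, S) = S² + 7 = 7 + S²)
(p - 40)*(A(2, o)/52) = (-54 - 40)*((7 + 10²)/52) = -94*(7 + 100)/52 = -10058/52 = -94*107/52 = -5029/26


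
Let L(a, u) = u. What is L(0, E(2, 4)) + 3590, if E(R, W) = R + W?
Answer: 3596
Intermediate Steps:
L(0, E(2, 4)) + 3590 = (2 + 4) + 3590 = 6 + 3590 = 3596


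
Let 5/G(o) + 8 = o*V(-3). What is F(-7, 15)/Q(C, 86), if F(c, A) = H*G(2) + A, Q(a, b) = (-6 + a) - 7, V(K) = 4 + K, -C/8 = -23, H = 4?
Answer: 35/513 ≈ 0.068226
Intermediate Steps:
C = 184 (C = -8*(-23) = 184)
Q(a, b) = -13 + a
G(o) = 5/(-8 + o) (G(o) = 5/(-8 + o*(4 - 3)) = 5/(-8 + o*1) = 5/(-8 + o))
F(c, A) = -10/3 + A (F(c, A) = 4*(5/(-8 + 2)) + A = 4*(5/(-6)) + A = 4*(5*(-1/6)) + A = 4*(-5/6) + A = -10/3 + A)
F(-7, 15)/Q(C, 86) = (-10/3 + 15)/(-13 + 184) = (35/3)/171 = (35/3)*(1/171) = 35/513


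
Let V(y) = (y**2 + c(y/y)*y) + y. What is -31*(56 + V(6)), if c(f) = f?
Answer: -3224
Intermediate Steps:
V(y) = y**2 + 2*y (V(y) = (y**2 + (y/y)*y) + y = (y**2 + 1*y) + y = (y**2 + y) + y = (y + y**2) + y = y**2 + 2*y)
-31*(56 + V(6)) = -31*(56 + 6*(2 + 6)) = -31*(56 + 6*8) = -31*(56 + 48) = -31*104 = -3224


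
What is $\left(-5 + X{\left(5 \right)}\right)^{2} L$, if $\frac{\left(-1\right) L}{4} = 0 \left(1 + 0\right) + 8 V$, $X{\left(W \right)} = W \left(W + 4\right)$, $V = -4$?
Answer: $204800$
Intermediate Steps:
$X{\left(W \right)} = W \left(4 + W\right)$
$L = 128$ ($L = - 4 \left(0 \left(1 + 0\right) + 8 \left(-4\right)\right) = - 4 \left(0 \cdot 1 - 32\right) = - 4 \left(0 - 32\right) = \left(-4\right) \left(-32\right) = 128$)
$\left(-5 + X{\left(5 \right)}\right)^{2} L = \left(-5 + 5 \left(4 + 5\right)\right)^{2} \cdot 128 = \left(-5 + 5 \cdot 9\right)^{2} \cdot 128 = \left(-5 + 45\right)^{2} \cdot 128 = 40^{2} \cdot 128 = 1600 \cdot 128 = 204800$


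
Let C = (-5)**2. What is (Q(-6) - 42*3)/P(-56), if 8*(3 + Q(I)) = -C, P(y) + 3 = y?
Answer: 1057/472 ≈ 2.2394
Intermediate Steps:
C = 25
P(y) = -3 + y
Q(I) = -49/8 (Q(I) = -3 + (-1*25)/8 = -3 + (1/8)*(-25) = -3 - 25/8 = -49/8)
(Q(-6) - 42*3)/P(-56) = (-49/8 - 42*3)/(-3 - 56) = (-49/8 - 126)/(-59) = -1057/8*(-1/59) = 1057/472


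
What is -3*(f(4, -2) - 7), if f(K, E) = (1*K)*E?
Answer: 45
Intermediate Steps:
f(K, E) = E*K (f(K, E) = K*E = E*K)
-3*(f(4, -2) - 7) = -3*(-2*4 - 7) = -3*(-8 - 7) = -3*(-15) = 45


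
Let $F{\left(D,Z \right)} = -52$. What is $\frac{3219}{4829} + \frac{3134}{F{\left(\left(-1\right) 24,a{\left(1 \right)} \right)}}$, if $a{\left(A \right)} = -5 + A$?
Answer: $- \frac{7483349}{125554} \approx -59.603$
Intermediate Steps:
$\frac{3219}{4829} + \frac{3134}{F{\left(\left(-1\right) 24,a{\left(1 \right)} \right)}} = \frac{3219}{4829} + \frac{3134}{-52} = 3219 \cdot \frac{1}{4829} + 3134 \left(- \frac{1}{52}\right) = \frac{3219}{4829} - \frac{1567}{26} = - \frac{7483349}{125554}$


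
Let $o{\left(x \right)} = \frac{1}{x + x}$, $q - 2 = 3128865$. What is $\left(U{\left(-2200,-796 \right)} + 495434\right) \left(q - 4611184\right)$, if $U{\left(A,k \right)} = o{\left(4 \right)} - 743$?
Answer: $- \frac{5866312514693}{8} \approx -7.3329 \cdot 10^{11}$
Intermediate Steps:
$q = 3128867$ ($q = 2 + 3128865 = 3128867$)
$o{\left(x \right)} = \frac{1}{2 x}$
$U{\left(A,k \right)} = - \frac{5943}{8}$ ($U{\left(A,k \right)} = \frac{1}{2 \cdot 4} - 743 = \frac{1}{2} \cdot \frac{1}{4} - 743 = \frac{1}{8} - 743 = - \frac{5943}{8}$)
$\left(U{\left(-2200,-796 \right)} + 495434\right) \left(q - 4611184\right) = \left(- \frac{5943}{8} + 495434\right) \left(3128867 - 4611184\right) = \frac{3957529}{8} \left(-1482317\right) = - \frac{5866312514693}{8}$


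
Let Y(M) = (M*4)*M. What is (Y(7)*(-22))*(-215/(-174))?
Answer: -463540/87 ≈ -5328.0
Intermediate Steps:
Y(M) = 4*M² (Y(M) = (4*M)*M = 4*M²)
(Y(7)*(-22))*(-215/(-174)) = ((4*7²)*(-22))*(-215/(-174)) = ((4*49)*(-22))*(-215*(-1/174)) = (196*(-22))*(215/174) = -4312*215/174 = -463540/87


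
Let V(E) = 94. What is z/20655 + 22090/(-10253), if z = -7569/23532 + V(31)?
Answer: -3571439606111/1661168708460 ≈ -2.1500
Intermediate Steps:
z = 734813/7844 (z = -7569/23532 + 94 = -7569*1/23532 + 94 = -2523/7844 + 94 = 734813/7844 ≈ 93.678)
z/20655 + 22090/(-10253) = (734813/7844)/20655 + 22090/(-10253) = (734813/7844)*(1/20655) + 22090*(-1/10253) = 734813/162017820 - 22090/10253 = -3571439606111/1661168708460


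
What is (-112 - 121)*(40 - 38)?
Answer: -466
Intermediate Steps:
(-112 - 121)*(40 - 38) = -233*2 = -466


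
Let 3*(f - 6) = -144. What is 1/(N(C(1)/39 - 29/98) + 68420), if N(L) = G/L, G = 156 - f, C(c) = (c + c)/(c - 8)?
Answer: 1159/78542024 ≈ 1.4756e-5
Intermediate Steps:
C(c) = 2*c/(-8 + c) (C(c) = (2*c)/(-8 + c) = 2*c/(-8 + c))
f = -42 (f = 6 + (1/3)*(-144) = 6 - 48 = -42)
G = 198 (G = 156 - 1*(-42) = 156 + 42 = 198)
N(L) = 198/L
1/(N(C(1)/39 - 29/98) + 68420) = 1/(198/((2*1/(-8 + 1))/39 - 29/98) + 68420) = 1/(198/((2*1/(-7))*(1/39) - 29*1/98) + 68420) = 1/(198/((2*1*(-1/7))*(1/39) - 29/98) + 68420) = 1/(198/(-2/7*1/39 - 29/98) + 68420) = 1/(198/(-2/273 - 29/98) + 68420) = 1/(198/(-1159/3822) + 68420) = 1/(198*(-3822/1159) + 68420) = 1/(-756756/1159 + 68420) = 1/(78542024/1159) = 1159/78542024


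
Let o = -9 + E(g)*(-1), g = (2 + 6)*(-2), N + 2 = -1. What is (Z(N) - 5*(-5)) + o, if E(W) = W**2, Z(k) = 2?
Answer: -238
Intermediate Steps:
N = -3 (N = -2 - 1 = -3)
g = -16 (g = 8*(-2) = -16)
o = -265 (o = -9 + (-16)**2*(-1) = -9 + 256*(-1) = -9 - 256 = -265)
(Z(N) - 5*(-5)) + o = (2 - 5*(-5)) - 265 = (2 + 25) - 265 = 27 - 265 = -238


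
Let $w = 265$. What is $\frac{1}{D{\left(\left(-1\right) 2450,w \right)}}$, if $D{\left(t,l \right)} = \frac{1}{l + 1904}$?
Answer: $2169$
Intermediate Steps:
$D{\left(t,l \right)} = \frac{1}{1904 + l}$
$\frac{1}{D{\left(\left(-1\right) 2450,w \right)}} = \frac{1}{\frac{1}{1904 + 265}} = \frac{1}{\frac{1}{2169}} = 2169$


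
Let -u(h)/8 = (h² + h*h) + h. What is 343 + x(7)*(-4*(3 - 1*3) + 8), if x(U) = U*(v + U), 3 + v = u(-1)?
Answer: 119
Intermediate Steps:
u(h) = -16*h² - 8*h (u(h) = -8*((h² + h*h) + h) = -8*((h² + h²) + h) = -8*(2*h² + h) = -8*(h + 2*h²) = -16*h² - 8*h)
v = -11 (v = -3 - 8*(-1)*(1 + 2*(-1)) = -3 - 8*(-1)*(1 - 2) = -3 - 8*(-1)*(-1) = -3 - 8 = -11)
x(U) = U*(-11 + U)
343 + x(7)*(-4*(3 - 1*3) + 8) = 343 + (7*(-11 + 7))*(-4*(3 - 1*3) + 8) = 343 + (7*(-4))*(-4*(3 - 3) + 8) = 343 - 28*(-4*0 + 8) = 343 - 28*(0 + 8) = 343 - 28*8 = 343 - 224 = 119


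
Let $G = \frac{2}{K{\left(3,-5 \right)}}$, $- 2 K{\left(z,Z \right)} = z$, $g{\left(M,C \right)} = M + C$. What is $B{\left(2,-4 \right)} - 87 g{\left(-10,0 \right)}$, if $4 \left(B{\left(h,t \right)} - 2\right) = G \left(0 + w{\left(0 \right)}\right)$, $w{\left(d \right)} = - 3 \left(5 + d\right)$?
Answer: $877$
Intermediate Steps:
$g{\left(M,C \right)} = C + M$
$K{\left(z,Z \right)} = - \frac{z}{2}$
$w{\left(d \right)} = -15 - 3 d$
$G = - \frac{4}{3}$ ($G = \frac{2}{\left(- \frac{1}{2}\right) 3} = \frac{2}{- \frac{3}{2}} = 2 \left(- \frac{2}{3}\right) = - \frac{4}{3} \approx -1.3333$)
$B{\left(h,t \right)} = 7$ ($B{\left(h,t \right)} = 2 + \frac{\left(- \frac{4}{3}\right) \left(0 - 15\right)}{4} = 2 + \frac{\left(- \frac{4}{3}\right) \left(-15\right)}{4} = 2 + \frac{1}{4} \cdot 20 = 2 + 5 = 7$)
$B{\left(2,-4 \right)} - 87 g{\left(-10,0 \right)} = 7 - 87 \left(0 - 10\right) = 7 - -870 = 7 + 870 = 877$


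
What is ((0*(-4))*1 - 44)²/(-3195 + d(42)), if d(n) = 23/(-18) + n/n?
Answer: -34848/57515 ≈ -0.60589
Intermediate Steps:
d(n) = -5/18 (d(n) = 23*(-1/18) + 1 = -23/18 + 1 = -5/18)
((0*(-4))*1 - 44)²/(-3195 + d(42)) = ((0*(-4))*1 - 44)²/(-3195 - 5/18) = (0*1 - 44)²/(-57515/18) = (0 - 44)²*(-18/57515) = (-44)²*(-18/57515) = 1936*(-18/57515) = -34848/57515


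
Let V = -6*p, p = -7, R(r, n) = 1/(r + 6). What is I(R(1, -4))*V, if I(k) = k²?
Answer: 6/7 ≈ 0.85714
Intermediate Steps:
R(r, n) = 1/(6 + r)
V = 42 (V = -6*(-7) = 42)
I(R(1, -4))*V = (1/(6 + 1))²*42 = (1/7)²*42 = (⅐)²*42 = (1/49)*42 = 6/7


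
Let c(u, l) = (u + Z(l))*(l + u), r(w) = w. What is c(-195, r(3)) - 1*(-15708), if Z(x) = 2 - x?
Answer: 53340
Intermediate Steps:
c(u, l) = (l + u)*(2 + u - l) (c(u, l) = (u + (2 - l))*(l + u) = (2 + u - l)*(l + u) = (l + u)*(2 + u - l))
c(-195, r(3)) - 1*(-15708) = ((-195)² - 1*3² + 2*3 + 2*(-195)) - 1*(-15708) = (38025 - 1*9 + 6 - 390) + 15708 = (38025 - 9 + 6 - 390) + 15708 = 37632 + 15708 = 53340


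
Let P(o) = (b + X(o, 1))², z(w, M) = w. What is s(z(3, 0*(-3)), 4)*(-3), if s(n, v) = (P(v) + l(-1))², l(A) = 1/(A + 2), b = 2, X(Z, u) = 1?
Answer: -300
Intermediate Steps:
l(A) = 1/(2 + A)
P(o) = 9 (P(o) = (2 + 1)² = 3² = 9)
s(n, v) = 100 (s(n, v) = (9 + 1/(2 - 1))² = (9 + 1/1)² = (9 + 1)² = 10² = 100)
s(z(3, 0*(-3)), 4)*(-3) = 100*(-3) = -300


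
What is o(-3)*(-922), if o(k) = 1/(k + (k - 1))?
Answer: 922/7 ≈ 131.71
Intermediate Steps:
o(k) = 1/(-1 + 2*k) (o(k) = 1/(k + (-1 + k)) = 1/(-1 + 2*k))
o(-3)*(-922) = -922/(-1 + 2*(-3)) = -922/(-1 - 6) = -922/(-7) = -1/7*(-922) = 922/7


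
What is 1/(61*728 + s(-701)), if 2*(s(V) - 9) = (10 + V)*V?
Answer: 2/573225 ≈ 3.4890e-6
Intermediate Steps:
s(V) = 9 + V*(10 + V)/2 (s(V) = 9 + ((10 + V)*V)/2 = 9 + (V*(10 + V))/2 = 9 + V*(10 + V)/2)
1/(61*728 + s(-701)) = 1/(61*728 + (9 + (½)*(-701)² + 5*(-701))) = 1/(44408 + (9 + (½)*491401 - 3505)) = 1/(44408 + (9 + 491401/2 - 3505)) = 1/(44408 + 484409/2) = 1/(573225/2) = 2/573225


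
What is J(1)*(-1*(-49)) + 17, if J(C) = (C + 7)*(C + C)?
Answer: 801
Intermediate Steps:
J(C) = 2*C*(7 + C) (J(C) = (7 + C)*(2*C) = 2*C*(7 + C))
J(1)*(-1*(-49)) + 17 = (2*1*(7 + 1))*(-1*(-49)) + 17 = (2*1*8)*49 + 17 = 16*49 + 17 = 784 + 17 = 801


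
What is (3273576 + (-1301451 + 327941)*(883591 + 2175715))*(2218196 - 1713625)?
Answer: -1502744489520622364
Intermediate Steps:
(3273576 + (-1301451 + 327941)*(883591 + 2175715))*(2218196 - 1713625) = (3273576 - 973510*3059306)*504571 = (3273576 - 2978264984060)*504571 = -2978261710484*504571 = -1502744489520622364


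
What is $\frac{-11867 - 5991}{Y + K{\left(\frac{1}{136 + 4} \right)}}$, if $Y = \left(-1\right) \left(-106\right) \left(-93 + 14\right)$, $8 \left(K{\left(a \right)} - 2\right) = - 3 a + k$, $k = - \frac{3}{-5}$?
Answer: $\frac{20000960}{9376559} \approx 2.1331$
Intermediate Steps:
$k = \frac{3}{5}$ ($k = \left(-3\right) \left(- \frac{1}{5}\right) = \frac{3}{5} \approx 0.6$)
$K{\left(a \right)} = \frac{83}{40} - \frac{3 a}{8}$ ($K{\left(a \right)} = 2 + \frac{- 3 a + \frac{3}{5}}{8} = 2 + \frac{\frac{3}{5} - 3 a}{8} = 2 - \left(- \frac{3}{40} + \frac{3 a}{8}\right) = \frac{83}{40} - \frac{3 a}{8}$)
$Y = -8374$ ($Y = 106 \left(-79\right) = -8374$)
$\frac{-11867 - 5991}{Y + K{\left(\frac{1}{136 + 4} \right)}} = \frac{-11867 - 5991}{-8374 + \left(\frac{83}{40} - \frac{3}{8 \left(136 + 4\right)}\right)} = - \frac{17858}{-8374 + \left(\frac{83}{40} - \frac{3}{8 \cdot 140}\right)} = - \frac{17858}{-8374 + \left(\frac{83}{40} - \frac{3}{1120}\right)} = - \frac{17858}{-8374 + \frac{2321}{1120}} = - \frac{17858}{- \frac{9376559}{1120}} = \left(-17858\right) \left(- \frac{1120}{9376559}\right) = \frac{20000960}{9376559}$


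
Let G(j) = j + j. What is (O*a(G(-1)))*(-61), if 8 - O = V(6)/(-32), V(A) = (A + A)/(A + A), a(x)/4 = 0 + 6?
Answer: -47031/4 ≈ -11758.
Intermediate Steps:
G(j) = 2*j
a(x) = 24 (a(x) = 4*(0 + 6) = 4*6 = 24)
V(A) = 1 (V(A) = (2*A)/((2*A)) = (2*A)*(1/(2*A)) = 1)
O = 257/32 (O = 8 - 1/(-32) = 8 - (-1)/32 = 8 - 1*(-1/32) = 8 + 1/32 = 257/32 ≈ 8.0313)
(O*a(G(-1)))*(-61) = ((257/32)*24)*(-61) = (771/4)*(-61) = -47031/4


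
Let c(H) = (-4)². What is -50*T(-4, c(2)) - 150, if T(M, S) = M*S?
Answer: 3050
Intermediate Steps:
c(H) = 16
-50*T(-4, c(2)) - 150 = -(-200)*16 - 150 = -50*(-64) - 150 = 3200 - 150 = 3050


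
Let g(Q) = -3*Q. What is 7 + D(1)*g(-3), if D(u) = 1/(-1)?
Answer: -2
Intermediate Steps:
D(u) = -1
7 + D(1)*g(-3) = 7 - (-3)*(-3) = 7 - 1*9 = 7 - 9 = -2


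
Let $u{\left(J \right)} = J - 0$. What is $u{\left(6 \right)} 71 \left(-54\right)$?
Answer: $-23004$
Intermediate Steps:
$u{\left(J \right)} = J$ ($u{\left(J \right)} = J + 0 = J$)
$u{\left(6 \right)} 71 \left(-54\right) = 6 \cdot 71 \left(-54\right) = 426 \left(-54\right) = -23004$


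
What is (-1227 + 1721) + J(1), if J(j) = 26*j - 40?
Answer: 480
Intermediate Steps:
J(j) = -40 + 26*j
(-1227 + 1721) + J(1) = (-1227 + 1721) + (-40 + 26*1) = 494 + (-40 + 26) = 494 - 14 = 480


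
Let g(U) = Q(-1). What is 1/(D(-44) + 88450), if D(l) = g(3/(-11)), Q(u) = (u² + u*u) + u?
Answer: 1/88451 ≈ 1.1306e-5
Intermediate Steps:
Q(u) = u + 2*u² (Q(u) = (u² + u²) + u = 2*u² + u = u + 2*u²)
g(U) = 1 (g(U) = -(1 + 2*(-1)) = -(1 - 2) = -1*(-1) = 1)
D(l) = 1
1/(D(-44) + 88450) = 1/(1 + 88450) = 1/88451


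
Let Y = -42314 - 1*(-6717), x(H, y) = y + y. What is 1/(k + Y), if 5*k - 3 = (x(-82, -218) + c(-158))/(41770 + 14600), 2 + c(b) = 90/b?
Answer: -7422050/264198272169 ≈ -2.8093e-5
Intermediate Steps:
x(H, y) = 2*y
c(b) = -2 + 90/b
Y = -35597 (Y = -42314 + 6717 = -35597)
k = 4441681/7422050 (k = 3/5 + ((2*(-218) + (-2 + 90/(-158)))/(41770 + 14600))/5 = 3/5 + ((-436 + (-2 + 90*(-1/158)))/56370)/5 = 3/5 + ((-436 + (-2 - 45/79))*(1/56370))/5 = 3/5 + ((-436 - 203/79)*(1/56370))/5 = 3/5 + (-34647/79*1/56370)/5 = 3/5 + (1/5)*(-11549/1484410) = 3/5 - 11549/7422050 = 4441681/7422050 ≈ 0.59844)
1/(k + Y) = 1/(4441681/7422050 - 35597) = 1/(-264198272169/7422050) = -7422050/264198272169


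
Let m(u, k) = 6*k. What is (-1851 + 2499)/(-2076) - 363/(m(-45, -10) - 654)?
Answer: 8081/41174 ≈ 0.19626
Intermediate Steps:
(-1851 + 2499)/(-2076) - 363/(m(-45, -10) - 654) = (-1851 + 2499)/(-2076) - 363/(6*(-10) - 654) = 648*(-1/2076) - 363/(-60 - 654) = -54/173 - 363/(-714) = -54/173 - 363*(-1/714) = -54/173 + 121/238 = 8081/41174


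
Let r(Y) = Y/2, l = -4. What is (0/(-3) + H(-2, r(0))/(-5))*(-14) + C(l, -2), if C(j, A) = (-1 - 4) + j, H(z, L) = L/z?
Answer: -9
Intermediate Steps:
r(Y) = Y/2 (r(Y) = Y*(½) = Y/2)
C(j, A) = -5 + j
(0/(-3) + H(-2, r(0))/(-5))*(-14) + C(l, -2) = (0/(-3) + (((½)*0)/(-2))/(-5))*(-14) + (-5 - 4) = (0*(-⅓) + (0*(-½))*(-⅕))*(-14) - 9 = (0 + 0*(-⅕))*(-14) - 9 = (0 + 0)*(-14) - 9 = 0*(-14) - 9 = 0 - 9 = -9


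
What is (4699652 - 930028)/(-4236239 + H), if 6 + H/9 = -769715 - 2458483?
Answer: -3769624/33290075 ≈ -0.11324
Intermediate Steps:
H = -29053836 (H = -54 + 9*(-769715 - 2458483) = -54 + 9*(-3228198) = -54 - 29053782 = -29053836)
(4699652 - 930028)/(-4236239 + H) = (4699652 - 930028)/(-4236239 - 29053836) = 3769624/(-33290075) = 3769624*(-1/33290075) = -3769624/33290075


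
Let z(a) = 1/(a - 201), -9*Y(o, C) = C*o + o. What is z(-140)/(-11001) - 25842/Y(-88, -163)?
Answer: 489606847/30010728 ≈ 16.314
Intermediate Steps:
Y(o, C) = -o/9 - C*o/9 (Y(o, C) = -(C*o + o)/9 = -(o + C*o)/9 = -o/9 - C*o/9)
z(a) = 1/(-201 + a)
z(-140)/(-11001) - 25842/Y(-88, -163) = 1/(-201 - 140*(-11001)) - 25842*9/(88*(1 - 163)) = -1/11001/(-341) - 25842/((-1/9*(-88)*(-162))) = -1/341*(-1/11001) - 25842/(-1584) = 1/3751341 - 25842*(-1/1584) = 1/3751341 + 4307/264 = 489606847/30010728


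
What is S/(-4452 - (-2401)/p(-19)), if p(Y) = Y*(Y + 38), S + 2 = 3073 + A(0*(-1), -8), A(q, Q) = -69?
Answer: -1083722/1609573 ≈ -0.67330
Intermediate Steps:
S = 3002 (S = -2 + (3073 - 69) = -2 + 3004 = 3002)
p(Y) = Y*(38 + Y)
S/(-4452 - (-2401)/p(-19)) = 3002/(-4452 - (-2401)/((-19*(38 - 19)))) = 3002/(-4452 - (-2401)/((-19*19))) = 3002/(-4452 - (-2401)/(-361)) = 3002/(-4452 - (-2401)*(-1)/361) = 3002/(-4452 - 1*2401/361) = 3002/(-4452 - 2401/361) = 3002/(-1609573/361) = 3002*(-361/1609573) = -1083722/1609573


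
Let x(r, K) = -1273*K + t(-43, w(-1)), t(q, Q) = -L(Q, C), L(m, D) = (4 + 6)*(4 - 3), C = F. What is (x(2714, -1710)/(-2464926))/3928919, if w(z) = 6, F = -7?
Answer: -1088410/4842247297497 ≈ -2.2477e-7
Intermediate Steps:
C = -7
L(m, D) = 10 (L(m, D) = 10*1 = 10)
t(q, Q) = -10 (t(q, Q) = -1*10 = -10)
x(r, K) = -10 - 1273*K (x(r, K) = -1273*K - 10 = -10 - 1273*K)
(x(2714, -1710)/(-2464926))/3928919 = ((-10 - 1273*(-1710))/(-2464926))/3928919 = ((-10 + 2176830)*(-1/2464926))*(1/3928919) = (2176820*(-1/2464926))*(1/3928919) = -1088410/1232463*1/3928919 = -1088410/4842247297497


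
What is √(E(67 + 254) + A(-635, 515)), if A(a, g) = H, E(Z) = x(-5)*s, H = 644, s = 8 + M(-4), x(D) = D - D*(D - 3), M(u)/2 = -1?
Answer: √374 ≈ 19.339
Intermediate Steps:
M(u) = -2 (M(u) = 2*(-1) = -2)
x(D) = D - D*(-3 + D)
s = 6 (s = 8 - 2 = 6)
E(Z) = -270 (E(Z) = -5*(4 - 1*(-5))*6 = -5*(4 + 5)*6 = -5*9*6 = -45*6 = -270)
A(a, g) = 644
√(E(67 + 254) + A(-635, 515)) = √(-270 + 644) = √374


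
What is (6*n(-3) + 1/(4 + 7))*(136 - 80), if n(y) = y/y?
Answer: 3752/11 ≈ 341.09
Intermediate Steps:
n(y) = 1
(6*n(-3) + 1/(4 + 7))*(136 - 80) = (6*1 + 1/(4 + 7))*(136 - 80) = (6 + 1/11)*56 = (67/11)*56 = 3752/11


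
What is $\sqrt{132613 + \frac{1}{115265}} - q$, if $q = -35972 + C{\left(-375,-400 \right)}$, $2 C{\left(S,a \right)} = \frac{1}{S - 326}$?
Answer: $\frac{50432745}{1402} + \frac{19 \sqrt{4880606648790}}{115265} \approx 36336.0$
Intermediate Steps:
$C{\left(S,a \right)} = \frac{1}{2 \left(-326 + S\right)}$ ($C{\left(S,a \right)} = \frac{1}{2 \left(S - 326\right)} = \frac{1}{2 \left(-326 + S\right)}$)
$q = - \frac{50432745}{1402}$ ($q = -35972 + \frac{1}{2 \left(-326 - 375\right)} = -35972 + \frac{1}{2 \left(-701\right)} = -35972 + \frac{1}{2} \left(- \frac{1}{701}\right) = -35972 - \frac{1}{1402} = - \frac{50432745}{1402} \approx -35972.0$)
$\sqrt{132613 + \frac{1}{115265}} - q = \sqrt{132613 + \frac{1}{115265}} - - \frac{50432745}{1402} = \sqrt{132613 + \frac{1}{115265}} + \frac{50432745}{1402} = \sqrt{\frac{15285637446}{115265}} + \frac{50432745}{1402} = \frac{19 \sqrt{4880606648790}}{115265} + \frac{50432745}{1402} = \frac{50432745}{1402} + \frac{19 \sqrt{4880606648790}}{115265}$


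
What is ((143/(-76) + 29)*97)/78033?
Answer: 66639/1976836 ≈ 0.033710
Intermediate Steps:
((143/(-76) + 29)*97)/78033 = ((143*(-1/76) + 29)*97)*(1/78033) = ((-143/76 + 29)*97)*(1/78033) = ((2061/76)*97)*(1/78033) = (199917/76)*(1/78033) = 66639/1976836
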